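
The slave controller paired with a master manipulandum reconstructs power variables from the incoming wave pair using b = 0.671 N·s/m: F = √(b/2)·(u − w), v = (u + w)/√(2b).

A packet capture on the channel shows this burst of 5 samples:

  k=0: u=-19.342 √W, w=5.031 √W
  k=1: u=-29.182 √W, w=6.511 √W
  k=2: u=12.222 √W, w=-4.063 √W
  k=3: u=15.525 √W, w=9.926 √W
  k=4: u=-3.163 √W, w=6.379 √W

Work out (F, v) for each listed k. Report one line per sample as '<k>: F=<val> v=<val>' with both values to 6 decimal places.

0: F=-14.117417 v=-12.353605
1: F=-20.674229 v=-19.570162
2: F=9.432657 v=7.043048
3: F=3.243073 v=21.969926
4: F=-5.526952 v=2.776130

k=0: u−w=-24.373000, u+w=-14.311000; √(b/2)=0.579224, √(2b)=1.158447; F=0.579224×(-24.373)=-14.117417, v=-14.311000/1.158447=-12.353605
k=1: u−w=-35.693000, u+w=-22.671000; √(b/2)=0.579224, √(2b)=1.158447; F=0.579224×(-35.693)=-20.674229, v=-22.671000/1.158447=-19.570162
k=2: u−w=16.285000, u+w=8.159000; √(b/2)=0.579224, √(2b)=1.158447; F=0.579224×16.285=9.432657, v=8.159000/1.158447=7.043048
k=3: u−w=5.599000, u+w=25.451000; √(b/2)=0.579224, √(2b)=1.158447; F=0.579224×5.599=3.243073, v=25.451000/1.158447=21.969926
k=4: u−w=-9.542000, u+w=3.216000; √(b/2)=0.579224, √(2b)=1.158447; F=0.579224×(-9.542)=-5.526952, v=3.216000/1.158447=2.776130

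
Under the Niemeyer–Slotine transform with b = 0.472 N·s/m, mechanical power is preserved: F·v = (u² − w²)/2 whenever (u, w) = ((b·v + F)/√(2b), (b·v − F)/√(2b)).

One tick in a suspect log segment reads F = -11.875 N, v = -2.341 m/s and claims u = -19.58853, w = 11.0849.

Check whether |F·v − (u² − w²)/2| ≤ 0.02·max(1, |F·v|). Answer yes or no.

no

F·v = (-11.875)×(-2.341) = 27.7994 W.
(u² − w²)/2 = (383.7105 − 122.8750)/2 = 130.4177 W.
|Δ| = 102.6184;  2% of max(1, |F·v|) = 0.5560.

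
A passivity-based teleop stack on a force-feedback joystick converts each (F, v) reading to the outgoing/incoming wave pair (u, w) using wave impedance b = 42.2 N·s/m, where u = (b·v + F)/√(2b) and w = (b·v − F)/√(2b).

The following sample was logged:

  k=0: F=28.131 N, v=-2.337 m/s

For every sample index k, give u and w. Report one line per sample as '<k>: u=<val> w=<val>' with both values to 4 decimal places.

k=0: b·v=42.2×(-2.337)=-98.6214; √(2b)=9.1869; u=(-98.6214+28.131)/9.1869=-7.6729, w=(-98.6214−28.131)/9.1869=-13.7970

0: u=-7.6729 w=-13.7970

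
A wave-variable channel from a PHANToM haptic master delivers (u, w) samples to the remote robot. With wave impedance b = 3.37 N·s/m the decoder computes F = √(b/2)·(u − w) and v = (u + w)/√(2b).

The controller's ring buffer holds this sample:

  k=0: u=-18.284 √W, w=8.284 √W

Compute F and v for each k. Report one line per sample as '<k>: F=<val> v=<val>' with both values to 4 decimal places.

0: F=-34.4873 v=-3.8519

k=0: u−w=-26.5680, u+w=-10.0000; √(b/2)=1.2981, √(2b)=2.5962; F=1.2981×(-26.568)=-34.4873, v=-10.0000/2.5962=-3.8519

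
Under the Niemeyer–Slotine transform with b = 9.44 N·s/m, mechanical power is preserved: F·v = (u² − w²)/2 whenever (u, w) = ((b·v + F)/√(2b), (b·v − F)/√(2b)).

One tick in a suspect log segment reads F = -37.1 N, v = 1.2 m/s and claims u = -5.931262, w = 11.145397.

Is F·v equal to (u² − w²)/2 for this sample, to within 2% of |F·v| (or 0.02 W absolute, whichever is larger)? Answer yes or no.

F·v = (-37.1)×1.2 = -44.520000 W.
(u² − w²)/2 = (35.179869 − 124.219874)/2 = -44.520003 W.
|Δ| = 0.000003;  2% of max(1, |F·v|) = 0.890400.

yes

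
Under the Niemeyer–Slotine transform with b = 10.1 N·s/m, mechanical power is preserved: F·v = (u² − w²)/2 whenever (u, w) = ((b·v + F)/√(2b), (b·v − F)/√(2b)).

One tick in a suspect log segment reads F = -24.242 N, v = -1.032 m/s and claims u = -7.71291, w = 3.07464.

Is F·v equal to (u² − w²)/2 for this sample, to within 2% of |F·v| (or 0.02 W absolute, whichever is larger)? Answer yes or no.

yes

F·v = (-24.242)×(-1.032) = 25.0177 W.
(u² − w²)/2 = (59.4890 − 9.4534)/2 = 25.0178 W.
|Δ| = 0.0000;  2% of max(1, |F·v|) = 0.5004.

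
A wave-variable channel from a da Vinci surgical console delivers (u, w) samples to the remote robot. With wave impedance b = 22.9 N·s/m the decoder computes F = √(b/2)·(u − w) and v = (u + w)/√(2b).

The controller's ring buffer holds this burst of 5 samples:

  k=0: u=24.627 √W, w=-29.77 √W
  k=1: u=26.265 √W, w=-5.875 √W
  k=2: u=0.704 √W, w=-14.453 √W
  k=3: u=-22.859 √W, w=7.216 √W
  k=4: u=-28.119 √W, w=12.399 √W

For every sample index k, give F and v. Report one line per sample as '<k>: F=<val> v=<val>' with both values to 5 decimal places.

0: F=184.06775 v=-0.75995
1: F=108.75485 v=3.01290
2: F=51.28803 v=-2.03160
3: F=-101.76733 v=-2.31146
4: F=-137.10420 v=-2.32284

k=0: u−w=54.39700, u+w=-5.14300; √(b/2)=3.38378, √(2b)=6.76757; F=3.38378×54.397=184.06775, v=-5.14300/6.76757=-0.75995
k=1: u−w=32.14000, u+w=20.39000; √(b/2)=3.38378, √(2b)=6.76757; F=3.38378×32.14=108.75485, v=20.39000/6.76757=3.01290
k=2: u−w=15.15700, u+w=-13.74900; √(b/2)=3.38378, √(2b)=6.76757; F=3.38378×15.157=51.28803, v=-13.74900/6.76757=-2.03160
k=3: u−w=-30.07500, u+w=-15.64300; √(b/2)=3.38378, √(2b)=6.76757; F=3.38378×(-30.075)=-101.76733, v=-15.64300/6.76757=-2.31146
k=4: u−w=-40.51800, u+w=-15.72000; √(b/2)=3.38378, √(2b)=6.76757; F=3.38378×(-40.518)=-137.10420, v=-15.72000/6.76757=-2.32284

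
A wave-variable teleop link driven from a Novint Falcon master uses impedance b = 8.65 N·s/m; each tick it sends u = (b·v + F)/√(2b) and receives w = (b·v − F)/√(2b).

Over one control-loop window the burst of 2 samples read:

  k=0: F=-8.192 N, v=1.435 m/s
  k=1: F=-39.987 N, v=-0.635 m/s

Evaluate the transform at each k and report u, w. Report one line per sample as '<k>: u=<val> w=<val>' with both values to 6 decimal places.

k=0: b·v=8.65×1.435=12.412750; √(2b)=4.159327; u=(12.412750+(-8.192))/4.159327=1.014768, w=(12.412750−(-8.192))/4.159327=4.953866
k=1: b·v=8.65×(-0.635)=-5.492750; √(2b)=4.159327; u=(-5.492750+(-39.987))/4.159327=-10.934402, w=(-5.492750−(-39.987))/4.159327=8.293229

0: u=1.014768 w=4.953866
1: u=-10.934402 w=8.293229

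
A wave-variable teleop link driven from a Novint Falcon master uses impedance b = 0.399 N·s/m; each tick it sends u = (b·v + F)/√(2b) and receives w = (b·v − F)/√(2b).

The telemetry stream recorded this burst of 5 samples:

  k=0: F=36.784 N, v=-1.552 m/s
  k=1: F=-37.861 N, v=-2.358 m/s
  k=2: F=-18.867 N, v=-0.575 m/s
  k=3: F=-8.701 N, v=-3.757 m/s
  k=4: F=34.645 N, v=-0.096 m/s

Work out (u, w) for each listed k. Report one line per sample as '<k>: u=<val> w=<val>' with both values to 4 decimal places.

0: u=40.4841 w=-41.8705
1: u=-43.4361 w=41.3297
2: u=-21.3772 w=20.8635
3: u=-11.4183 w=8.0621
4: u=38.7399 w=-38.8257

k=0: b·v=0.399×(-1.552)=-0.6192; √(2b)=0.8933; u=(-0.6192+36.784)/0.8933=40.4841, w=(-0.6192−36.784)/0.8933=-41.8705
k=1: b·v=0.399×(-2.358)=-0.9408; √(2b)=0.8933; u=(-0.9408+(-37.861))/0.8933=-43.4361, w=(-0.9408−(-37.861))/0.8933=41.3297
k=2: b·v=0.399×(-0.575)=-0.2294; √(2b)=0.8933; u=(-0.2294+(-18.867))/0.8933=-21.3772, w=(-0.2294−(-18.867))/0.8933=20.8635
k=3: b·v=0.399×(-3.757)=-1.4990; √(2b)=0.8933; u=(-1.4990+(-8.701))/0.8933=-11.4183, w=(-1.4990−(-8.701))/0.8933=8.0621
k=4: b·v=0.399×(-0.096)=-0.0383; √(2b)=0.8933; u=(-0.0383+34.645)/0.8933=38.7399, w=(-0.0383−34.645)/0.8933=-38.8257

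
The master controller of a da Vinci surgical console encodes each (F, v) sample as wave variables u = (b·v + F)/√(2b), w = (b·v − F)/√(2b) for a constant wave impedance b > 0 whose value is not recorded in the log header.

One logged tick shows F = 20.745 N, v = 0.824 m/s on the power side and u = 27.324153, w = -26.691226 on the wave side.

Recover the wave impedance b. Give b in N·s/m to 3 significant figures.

b = 0.295 N·s/m

u + w = 0.632927;  u + w = √(2b)·v, so √(2b) = 0.632927/0.824 = 0.768115.
b = (√(2b))²/2 = 0.590001/2 = 0.295001.
(Check via u − w = 2F/√(2b): u − w = 54.015379, 2F/√(2b) = 54.015329.)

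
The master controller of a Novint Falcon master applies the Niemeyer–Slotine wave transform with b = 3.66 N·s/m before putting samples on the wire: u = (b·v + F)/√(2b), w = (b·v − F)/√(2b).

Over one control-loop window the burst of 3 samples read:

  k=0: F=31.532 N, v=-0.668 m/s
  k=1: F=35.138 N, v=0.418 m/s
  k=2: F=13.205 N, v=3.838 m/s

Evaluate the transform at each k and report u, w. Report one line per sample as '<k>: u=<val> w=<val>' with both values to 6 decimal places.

k=0: b·v=3.66×(-0.668)=-2.444880; √(2b)=2.705550; u=(-2.444880+31.532)/2.705550=10.750909, w=(-2.444880−31.532)/2.705550=-12.558216
k=1: b·v=3.66×0.418=1.529880; √(2b)=2.705550; u=(1.529880+35.138)/2.705550=13.552838, w=(1.529880−35.138)/2.705550=-12.421919
k=2: b·v=3.66×3.838=14.047080; √(2b)=2.705550; u=(14.047080+13.205)/2.705550=10.072659, w=(14.047080−13.205)/2.705550=0.311242

0: u=10.750909 w=-12.558216
1: u=13.552838 w=-12.421919
2: u=10.072659 w=0.311242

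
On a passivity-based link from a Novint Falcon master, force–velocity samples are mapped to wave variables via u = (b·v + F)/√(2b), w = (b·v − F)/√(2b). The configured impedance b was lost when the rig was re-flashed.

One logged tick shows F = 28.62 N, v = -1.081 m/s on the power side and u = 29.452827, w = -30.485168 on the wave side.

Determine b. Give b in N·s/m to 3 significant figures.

b = 0.456 N·s/m

u + w = -1.032341;  u + w = √(2b)·v, so √(2b) = -1.032341/(-1.081) = 0.954987.
b = (√(2b))²/2 = 0.912000/2 = 0.456000.
(Check via u − w = 2F/√(2b): u − w = 59.937995, 2F/√(2b) = 59.937986.)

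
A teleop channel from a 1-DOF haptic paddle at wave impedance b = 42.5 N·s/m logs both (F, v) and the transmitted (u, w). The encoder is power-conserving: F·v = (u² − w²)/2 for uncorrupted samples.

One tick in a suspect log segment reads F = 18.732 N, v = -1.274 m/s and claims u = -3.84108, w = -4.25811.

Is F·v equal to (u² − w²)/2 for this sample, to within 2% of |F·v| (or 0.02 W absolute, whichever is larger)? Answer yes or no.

no

F·v = 18.732×(-1.274) = -23.86457 W.
(u² − w²)/2 = (14.75390 − 18.13150)/2 = -1.68880 W.
|Δ| = 22.17577;  2% of max(1, |F·v|) = 0.47729.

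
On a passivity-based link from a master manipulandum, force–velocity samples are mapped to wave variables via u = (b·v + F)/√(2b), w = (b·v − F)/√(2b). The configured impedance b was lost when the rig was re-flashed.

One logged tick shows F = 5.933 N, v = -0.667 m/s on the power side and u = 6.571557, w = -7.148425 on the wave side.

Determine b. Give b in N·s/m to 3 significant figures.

b = 0.374 N·s/m

u + w = -0.576868;  u + w = √(2b)·v, so √(2b) = -0.576868/(-0.667) = 0.864870.
b = (√(2b))²/2 = 0.747999/2 = 0.374000.
(Check via u − w = 2F/√(2b): u − w = 13.719982, 2F/√(2b) = 13.719988.)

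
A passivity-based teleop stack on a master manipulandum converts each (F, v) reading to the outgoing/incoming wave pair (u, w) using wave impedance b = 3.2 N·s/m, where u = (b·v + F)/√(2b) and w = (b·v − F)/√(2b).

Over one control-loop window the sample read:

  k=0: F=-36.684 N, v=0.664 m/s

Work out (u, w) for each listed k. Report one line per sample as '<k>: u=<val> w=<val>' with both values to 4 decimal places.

k=0: b·v=3.2×0.664=2.1248; √(2b)=2.5298; u=(2.1248+(-36.684))/2.5298=-13.6607, w=(2.1248−(-36.684))/2.5298=15.3405

0: u=-13.6607 w=15.3405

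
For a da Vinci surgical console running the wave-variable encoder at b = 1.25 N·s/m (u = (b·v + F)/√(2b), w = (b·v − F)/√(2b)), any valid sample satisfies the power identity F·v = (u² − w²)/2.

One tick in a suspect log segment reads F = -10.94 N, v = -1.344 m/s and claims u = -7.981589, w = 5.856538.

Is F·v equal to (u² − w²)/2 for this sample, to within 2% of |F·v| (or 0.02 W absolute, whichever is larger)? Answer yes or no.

F·v = (-10.94)×(-1.344) = 14.703360 W.
(u² − w²)/2 = (63.705763 − 34.299037)/2 = 14.703363 W.
|Δ| = 0.000003;  2% of max(1, |F·v|) = 0.294067.

yes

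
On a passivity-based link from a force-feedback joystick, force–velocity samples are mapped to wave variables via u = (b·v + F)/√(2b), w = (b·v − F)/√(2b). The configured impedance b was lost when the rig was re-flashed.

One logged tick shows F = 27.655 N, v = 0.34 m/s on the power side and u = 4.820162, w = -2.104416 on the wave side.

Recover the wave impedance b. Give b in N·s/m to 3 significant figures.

u + w = 2.715746;  u + w = √(2b)·v, so √(2b) = 2.715746/0.34 = 7.987488.
b = (√(2b))²/2 = 63.799968/2 = 31.899984.
(Check via u − w = 2F/√(2b): u − w = 6.924578, 2F/√(2b) = 6.924580.)

b = 31.9 N·s/m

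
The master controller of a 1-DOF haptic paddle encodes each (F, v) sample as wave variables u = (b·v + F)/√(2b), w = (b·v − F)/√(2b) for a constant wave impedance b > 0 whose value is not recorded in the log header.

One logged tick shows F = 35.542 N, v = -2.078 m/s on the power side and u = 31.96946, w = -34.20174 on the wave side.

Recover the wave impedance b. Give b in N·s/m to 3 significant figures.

u + w = -2.23228;  u + w = √(2b)·v, so √(2b) = -2.23228/(-2.078) = 1.07424.
b = (√(2b))²/2 = 1.15400/2 = 0.57700.
(Check via u − w = 2F/√(2b): u − w = 66.17120, 2F/√(2b) = 66.17116.)

b = 0.577 N·s/m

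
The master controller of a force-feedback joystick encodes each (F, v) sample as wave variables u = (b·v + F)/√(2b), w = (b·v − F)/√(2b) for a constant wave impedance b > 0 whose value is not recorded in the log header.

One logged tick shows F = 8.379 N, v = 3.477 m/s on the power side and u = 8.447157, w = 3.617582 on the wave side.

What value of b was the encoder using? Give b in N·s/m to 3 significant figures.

b = 6.02 N·s/m

u + w = 12.064739;  u + w = √(2b)·v, so √(2b) = 12.064739/3.477 = 3.469870.
b = (√(2b))²/2 = 12.040000/2 = 6.020000.
(Check via u − w = 2F/√(2b): u − w = 4.829575, 2F/√(2b) = 4.829575.)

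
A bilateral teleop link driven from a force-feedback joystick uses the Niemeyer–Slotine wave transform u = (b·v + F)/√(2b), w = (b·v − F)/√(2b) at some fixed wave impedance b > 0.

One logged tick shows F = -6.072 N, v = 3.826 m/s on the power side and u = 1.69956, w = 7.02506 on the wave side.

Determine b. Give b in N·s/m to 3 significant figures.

b = 2.6 N·s/m

u + w = 8.7246;  u + w = √(2b)·v, so √(2b) = 8.7246/3.826 = 2.2804.
b = (√(2b))²/2 = 5.2000/2 = 2.6000.
(Check via u − w = 2F/√(2b): u − w = -5.3255, 2F/√(2b) = -5.3255.)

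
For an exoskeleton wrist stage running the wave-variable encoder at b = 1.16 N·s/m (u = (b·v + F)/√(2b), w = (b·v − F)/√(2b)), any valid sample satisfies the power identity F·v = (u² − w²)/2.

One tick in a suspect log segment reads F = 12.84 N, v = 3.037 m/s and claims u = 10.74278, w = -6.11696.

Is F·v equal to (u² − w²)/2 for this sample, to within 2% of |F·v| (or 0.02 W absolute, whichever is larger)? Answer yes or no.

yes

F·v = 12.84×3.037 = 38.9951 W.
(u² − w²)/2 = (115.4073 − 37.4172)/2 = 38.9951 W.
|Δ| = 0.0000;  2% of max(1, |F·v|) = 0.7799.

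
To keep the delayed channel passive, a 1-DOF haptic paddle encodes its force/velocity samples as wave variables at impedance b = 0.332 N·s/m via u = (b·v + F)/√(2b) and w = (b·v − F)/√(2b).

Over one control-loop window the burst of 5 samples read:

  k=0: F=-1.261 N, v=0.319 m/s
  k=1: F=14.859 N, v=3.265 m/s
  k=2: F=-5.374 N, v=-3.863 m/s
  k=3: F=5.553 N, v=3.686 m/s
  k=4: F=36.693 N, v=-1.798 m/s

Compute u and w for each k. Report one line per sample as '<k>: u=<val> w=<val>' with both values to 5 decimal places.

k=0: b·v=0.332×0.319=0.10591; √(2b)=0.81486; u=(0.10591+(-1.261))/0.81486=-1.41753, w=(0.10591−(-1.261))/0.81486=1.67747
k=1: b·v=0.332×3.265=1.08398; √(2b)=0.81486; u=(1.08398+14.859)/0.81486=19.56525, w=(1.08398−14.859)/0.81486=-16.90473
k=2: b·v=0.332×(-3.863)=-1.28252; √(2b)=0.81486; u=(-1.28252+(-5.374))/0.81486=-8.16889, w=(-1.28252−(-5.374))/0.81486=5.02108
k=3: b·v=0.332×3.686=1.22375; √(2b)=0.81486; u=(1.22375+5.553)/0.81486=8.31644, w=(1.22375−5.553)/0.81486=-5.31286
k=4: b·v=0.332×(-1.798)=-0.59694; √(2b)=0.81486; u=(-0.59694+36.693)/0.81486=44.29715, w=(-0.59694−36.693)/0.81486=-45.76227

0: u=-1.41753 w=1.67747
1: u=19.56525 w=-16.90473
2: u=-8.16889 w=5.02108
3: u=8.31644 w=-5.31286
4: u=44.29715 w=-45.76227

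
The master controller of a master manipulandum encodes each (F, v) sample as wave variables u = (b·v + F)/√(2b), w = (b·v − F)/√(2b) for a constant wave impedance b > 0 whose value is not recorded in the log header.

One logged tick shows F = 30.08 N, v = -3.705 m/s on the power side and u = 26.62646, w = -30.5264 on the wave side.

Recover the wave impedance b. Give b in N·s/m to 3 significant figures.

b = 0.554 N·s/m

u + w = -3.89994;  u + w = √(2b)·v, so √(2b) = -3.89994/(-3.705) = 1.05262.
b = (√(2b))²/2 = 1.10800/2 = 0.55400.
(Check via u − w = 2F/√(2b): u − w = 57.15286, 2F/√(2b) = 57.15288.)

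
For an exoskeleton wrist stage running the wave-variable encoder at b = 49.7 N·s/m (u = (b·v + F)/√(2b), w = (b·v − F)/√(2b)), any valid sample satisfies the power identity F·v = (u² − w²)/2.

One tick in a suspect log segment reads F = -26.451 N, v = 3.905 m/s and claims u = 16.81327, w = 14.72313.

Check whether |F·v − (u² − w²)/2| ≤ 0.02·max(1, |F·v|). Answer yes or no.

no

F·v = (-26.451)×3.905 = -103.29116 W.
(u² − w²)/2 = (282.68605 − 216.77056)/2 = 32.95775 W.
|Δ| = 136.24890;  2% of max(1, |F·v|) = 2.06582.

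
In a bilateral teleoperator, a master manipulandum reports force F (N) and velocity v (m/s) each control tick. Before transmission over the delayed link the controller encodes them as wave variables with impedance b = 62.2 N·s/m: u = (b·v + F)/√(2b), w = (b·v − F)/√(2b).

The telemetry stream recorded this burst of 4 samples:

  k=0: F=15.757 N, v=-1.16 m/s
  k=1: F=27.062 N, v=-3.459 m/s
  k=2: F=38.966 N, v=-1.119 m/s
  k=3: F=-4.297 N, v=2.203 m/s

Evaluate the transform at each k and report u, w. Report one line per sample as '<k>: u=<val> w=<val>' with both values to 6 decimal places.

0: u=-5.056272 w=-7.881759
1: u=-16.863606 w=-21.716264
2: u=-2.746749 w=-9.733989
3: u=11.900291 w=12.670814

k=0: b·v=62.2×(-1.16)=-72.152000; √(2b)=11.153475; u=(-72.152000+15.757)/11.153475=-5.056272, w=(-72.152000−15.757)/11.153475=-7.881759
k=1: b·v=62.2×(-3.459)=-215.149800; √(2b)=11.153475; u=(-215.149800+27.062)/11.153475=-16.863606, w=(-215.149800−27.062)/11.153475=-21.716264
k=2: b·v=62.2×(-1.119)=-69.601800; √(2b)=11.153475; u=(-69.601800+38.966)/11.153475=-2.746749, w=(-69.601800−38.966)/11.153475=-9.733989
k=3: b·v=62.2×2.203=137.026600; √(2b)=11.153475; u=(137.026600+(-4.297))/11.153475=11.900291, w=(137.026600−(-4.297))/11.153475=12.670814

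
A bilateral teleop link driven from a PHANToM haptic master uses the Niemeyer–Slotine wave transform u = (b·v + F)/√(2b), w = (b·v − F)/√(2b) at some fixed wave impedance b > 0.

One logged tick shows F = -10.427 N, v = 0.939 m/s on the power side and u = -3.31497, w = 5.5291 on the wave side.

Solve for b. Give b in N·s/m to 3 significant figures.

u + w = 2.21413;  u + w = √(2b)·v, so √(2b) = 2.21413/0.939 = 2.35797.
b = (√(2b))²/2 = 5.56000/2 = 2.78000.
(Check via u − w = 2F/√(2b): u − w = -8.84407, 2F/√(2b) = -8.84406.)

b = 2.78 N·s/m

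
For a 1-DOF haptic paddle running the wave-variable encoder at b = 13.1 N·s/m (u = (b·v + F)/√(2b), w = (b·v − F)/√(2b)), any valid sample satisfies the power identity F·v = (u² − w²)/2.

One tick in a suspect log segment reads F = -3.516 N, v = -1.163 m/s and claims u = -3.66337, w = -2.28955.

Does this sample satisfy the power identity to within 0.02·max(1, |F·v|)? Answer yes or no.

F·v = (-3.516)×(-1.163) = 4.0891 W.
(u² − w²)/2 = (13.4203 − 5.2420)/2 = 4.0891 W.
|Δ| = 0.0000;  2% of max(1, |F·v|) = 0.0818.

yes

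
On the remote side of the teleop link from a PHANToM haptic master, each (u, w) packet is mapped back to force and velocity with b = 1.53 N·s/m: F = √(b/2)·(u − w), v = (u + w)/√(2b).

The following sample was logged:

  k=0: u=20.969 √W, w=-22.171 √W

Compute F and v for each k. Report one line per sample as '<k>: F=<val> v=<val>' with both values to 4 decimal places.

0: F=37.7321 v=-0.6871

k=0: u−w=43.1400, u+w=-1.2020; √(b/2)=0.8746, √(2b)=1.7493; F=0.8746×43.14=37.7321, v=-1.2020/1.7493=-0.6871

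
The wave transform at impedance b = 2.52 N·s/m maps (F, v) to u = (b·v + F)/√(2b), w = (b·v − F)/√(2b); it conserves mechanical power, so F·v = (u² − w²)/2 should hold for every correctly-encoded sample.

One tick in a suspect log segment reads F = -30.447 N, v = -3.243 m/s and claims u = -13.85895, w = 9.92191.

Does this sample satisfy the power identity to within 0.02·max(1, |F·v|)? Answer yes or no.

no

F·v = (-30.447)×(-3.243) = 98.73962 W.
(u² − w²)/2 = (192.07050 − 98.44430)/2 = 46.81310 W.
|Δ| = 51.92652;  2% of max(1, |F·v|) = 1.97479.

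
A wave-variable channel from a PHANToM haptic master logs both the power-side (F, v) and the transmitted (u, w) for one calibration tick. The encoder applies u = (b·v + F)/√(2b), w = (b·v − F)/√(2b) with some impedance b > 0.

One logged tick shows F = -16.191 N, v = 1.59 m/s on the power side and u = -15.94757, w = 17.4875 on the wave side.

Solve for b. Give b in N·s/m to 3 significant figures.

u + w = 1.5399;  u + w = √(2b)·v, so √(2b) = 1.5399/1.59 = 0.9685.
b = (√(2b))²/2 = 0.9380/2 = 0.4690.
(Check via u − w = 2F/√(2b): u − w = -33.4351, 2F/√(2b) = -33.4349.)

b = 0.469 N·s/m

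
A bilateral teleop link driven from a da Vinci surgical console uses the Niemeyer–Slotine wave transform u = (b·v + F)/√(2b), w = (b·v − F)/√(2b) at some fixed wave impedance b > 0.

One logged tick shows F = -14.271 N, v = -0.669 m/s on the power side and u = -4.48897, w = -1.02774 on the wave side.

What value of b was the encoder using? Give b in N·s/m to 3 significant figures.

u + w = -5.5167;  u + w = √(2b)·v, so √(2b) = -5.5167/(-0.669) = 8.2462.
b = (√(2b))²/2 = 67.9999/2 = 33.9999.
(Check via u − w = 2F/√(2b): u − w = -3.4612, 2F/√(2b) = -3.4612.)

b = 34 N·s/m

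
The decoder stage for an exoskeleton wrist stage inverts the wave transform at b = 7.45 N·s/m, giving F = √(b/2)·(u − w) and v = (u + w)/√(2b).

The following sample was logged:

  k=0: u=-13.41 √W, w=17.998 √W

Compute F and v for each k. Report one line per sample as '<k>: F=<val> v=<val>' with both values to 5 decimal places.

0: F=-60.61825 v=1.18859

k=0: u−w=-31.40800, u+w=4.58800; √(b/2)=1.93003, √(2b)=3.86005; F=1.93003×(-31.408)=-60.61825, v=4.58800/3.86005=1.18859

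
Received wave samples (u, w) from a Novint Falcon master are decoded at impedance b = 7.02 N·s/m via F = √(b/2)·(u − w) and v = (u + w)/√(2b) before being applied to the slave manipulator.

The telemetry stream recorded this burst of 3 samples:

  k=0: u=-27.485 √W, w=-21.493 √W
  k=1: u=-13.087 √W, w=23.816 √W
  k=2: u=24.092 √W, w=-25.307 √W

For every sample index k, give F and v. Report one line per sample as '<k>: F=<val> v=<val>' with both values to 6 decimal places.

0: F=-11.226008 v=-13.071261
1: F=-69.137748 v=2.863358
2: F=92.548997 v=-0.324260

k=0: u−w=-5.992000, u+w=-48.978000; √(b/2)=1.873499, √(2b)=3.746999; F=1.873499×(-5.992)=-11.226008, v=-48.978000/3.746999=-13.071261
k=1: u−w=-36.903000, u+w=10.729000; √(b/2)=1.873499, √(2b)=3.746999; F=1.873499×(-36.903)=-69.137748, v=10.729000/3.746999=2.863358
k=2: u−w=49.399000, u+w=-1.215000; √(b/2)=1.873499, √(2b)=3.746999; F=1.873499×49.399=92.548997, v=-1.215000/3.746999=-0.324260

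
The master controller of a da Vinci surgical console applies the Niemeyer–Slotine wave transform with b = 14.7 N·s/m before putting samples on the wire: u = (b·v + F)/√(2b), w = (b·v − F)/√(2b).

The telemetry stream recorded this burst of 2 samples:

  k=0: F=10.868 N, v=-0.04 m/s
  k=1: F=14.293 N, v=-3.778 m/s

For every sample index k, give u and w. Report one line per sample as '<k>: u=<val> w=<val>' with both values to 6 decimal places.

0: u=1.895918 w=-2.112805
1: u=-7.606466 w=-12.878518

k=0: b·v=14.7×(-0.04)=-0.588000; √(2b)=5.422177; u=(-0.588000+10.868)/5.422177=1.895918, w=(-0.588000−10.868)/5.422177=-2.112805
k=1: b·v=14.7×(-3.778)=-55.536600; √(2b)=5.422177; u=(-55.536600+14.293)/5.422177=-7.606466, w=(-55.536600−14.293)/5.422177=-12.878518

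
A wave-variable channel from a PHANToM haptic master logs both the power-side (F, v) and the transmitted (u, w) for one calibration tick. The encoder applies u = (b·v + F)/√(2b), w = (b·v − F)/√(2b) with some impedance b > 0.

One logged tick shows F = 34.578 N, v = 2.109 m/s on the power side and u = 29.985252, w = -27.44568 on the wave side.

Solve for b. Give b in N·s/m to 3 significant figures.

u + w = 2.539572;  u + w = √(2b)·v, so √(2b) = 2.539572/2.109 = 1.204159.
b = (√(2b))²/2 = 1.450000/2 = 0.725000.
(Check via u − w = 2F/√(2b): u − w = 57.430932, 2F/√(2b) = 57.430939.)

b = 0.725 N·s/m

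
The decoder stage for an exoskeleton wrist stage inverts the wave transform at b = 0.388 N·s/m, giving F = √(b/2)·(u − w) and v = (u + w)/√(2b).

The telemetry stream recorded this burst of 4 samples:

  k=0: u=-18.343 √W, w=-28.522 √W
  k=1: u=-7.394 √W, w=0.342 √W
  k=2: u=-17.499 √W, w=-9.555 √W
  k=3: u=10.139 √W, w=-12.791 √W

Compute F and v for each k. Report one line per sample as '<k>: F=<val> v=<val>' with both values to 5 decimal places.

0: F=4.48338 v=-53.20075
1: F=-3.40735 v=-8.00537
2: F=-3.49897 v=-30.71147
3: F=10.09962 v=-3.01053

k=0: u−w=10.17900, u+w=-46.86500; √(b/2)=0.44045, √(2b)=0.88091; F=0.44045×10.179=4.48338, v=-46.86500/0.88091=-53.20075
k=1: u−w=-7.73600, u+w=-7.05200; √(b/2)=0.44045, √(2b)=0.88091; F=0.44045×(-7.736)=-3.40735, v=-7.05200/0.88091=-8.00537
k=2: u−w=-7.94400, u+w=-27.05400; √(b/2)=0.44045, √(2b)=0.88091; F=0.44045×(-7.944)=-3.49897, v=-27.05400/0.88091=-30.71147
k=3: u−w=22.93000, u+w=-2.65200; √(b/2)=0.44045, √(2b)=0.88091; F=0.44045×22.93=10.09962, v=-2.65200/0.88091=-3.01053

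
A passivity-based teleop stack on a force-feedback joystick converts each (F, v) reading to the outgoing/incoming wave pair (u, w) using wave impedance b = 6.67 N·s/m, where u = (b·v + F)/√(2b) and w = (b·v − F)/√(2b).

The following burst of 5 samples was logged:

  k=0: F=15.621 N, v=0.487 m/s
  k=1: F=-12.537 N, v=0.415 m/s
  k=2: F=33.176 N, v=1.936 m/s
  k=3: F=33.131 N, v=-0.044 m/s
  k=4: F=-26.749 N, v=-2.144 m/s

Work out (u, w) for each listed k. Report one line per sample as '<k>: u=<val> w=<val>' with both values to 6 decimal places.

0: u=5.166276 w=-3.387559
1: u=-2.674669 w=4.190413
2: u=12.618871 w=-5.547831
3: u=8.990678 w=-9.151383
4: u=-11.239054 w=3.408316

k=0: b·v=6.67×0.487=3.248290; √(2b)=3.652396; u=(3.248290+15.621)/3.652396=5.166276, w=(3.248290−15.621)/3.652396=-3.387559
k=1: b·v=6.67×0.415=2.768050; √(2b)=3.652396; u=(2.768050+(-12.537))/3.652396=-2.674669, w=(2.768050−(-12.537))/3.652396=4.190413
k=2: b·v=6.67×1.936=12.913120; √(2b)=3.652396; u=(12.913120+33.176)/3.652396=12.618871, w=(12.913120−33.176)/3.652396=-5.547831
k=3: b·v=6.67×(-0.044)=-0.293480; √(2b)=3.652396; u=(-0.293480+33.131)/3.652396=8.990678, w=(-0.293480−33.131)/3.652396=-9.151383
k=4: b·v=6.67×(-2.144)=-14.300480; √(2b)=3.652396; u=(-14.300480+(-26.749))/3.652396=-11.239054, w=(-14.300480−(-26.749))/3.652396=3.408316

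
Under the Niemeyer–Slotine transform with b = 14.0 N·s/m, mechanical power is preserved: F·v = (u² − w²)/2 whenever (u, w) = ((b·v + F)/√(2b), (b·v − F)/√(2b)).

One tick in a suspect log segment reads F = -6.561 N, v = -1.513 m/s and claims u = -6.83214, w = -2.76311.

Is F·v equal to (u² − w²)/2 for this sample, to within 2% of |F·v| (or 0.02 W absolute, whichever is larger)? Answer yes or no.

F·v = (-6.561)×(-1.513) = 9.92679 W.
(u² − w²)/2 = (46.67814 − 7.63478)/2 = 19.52168 W.
|Δ| = 9.59489;  2% of max(1, |F·v|) = 0.19854.

no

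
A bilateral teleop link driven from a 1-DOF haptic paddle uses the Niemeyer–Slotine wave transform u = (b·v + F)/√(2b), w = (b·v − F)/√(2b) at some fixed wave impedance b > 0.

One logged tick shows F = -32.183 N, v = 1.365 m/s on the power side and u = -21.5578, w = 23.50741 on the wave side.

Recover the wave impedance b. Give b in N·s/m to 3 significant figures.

b = 1.02 N·s/m

u + w = 1.9496;  u + w = √(2b)·v, so √(2b) = 1.9496/1.365 = 1.4283.
b = (√(2b))²/2 = 2.0400/2 = 1.0200.
(Check via u − w = 2F/√(2b): u − w = -45.0652, 2F/√(2b) = -45.0652.)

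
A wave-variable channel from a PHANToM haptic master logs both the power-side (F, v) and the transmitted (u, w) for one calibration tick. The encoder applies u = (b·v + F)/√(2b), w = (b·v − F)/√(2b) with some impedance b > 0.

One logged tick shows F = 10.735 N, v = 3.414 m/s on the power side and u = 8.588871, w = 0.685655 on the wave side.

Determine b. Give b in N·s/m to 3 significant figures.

b = 3.69 N·s/m

u + w = 9.274526;  u + w = √(2b)·v, so √(2b) = 9.274526/3.414 = 2.716616.
b = (√(2b))²/2 = 7.380001/2 = 3.690000.
(Check via u − w = 2F/√(2b): u − w = 7.903216, 2F/√(2b) = 7.903216.)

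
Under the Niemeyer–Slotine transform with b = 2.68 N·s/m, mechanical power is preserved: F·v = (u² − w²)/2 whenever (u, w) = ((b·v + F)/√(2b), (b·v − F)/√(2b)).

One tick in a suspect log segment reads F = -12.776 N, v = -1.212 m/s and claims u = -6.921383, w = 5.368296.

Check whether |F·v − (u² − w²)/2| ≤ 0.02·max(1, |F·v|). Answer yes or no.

F·v = (-12.776)×(-1.212) = 15.484512 W.
(u² − w²)/2 = (47.905543 − 28.818602)/2 = 9.543470 W.
|Δ| = 5.941042;  2% of max(1, |F·v|) = 0.309690.

no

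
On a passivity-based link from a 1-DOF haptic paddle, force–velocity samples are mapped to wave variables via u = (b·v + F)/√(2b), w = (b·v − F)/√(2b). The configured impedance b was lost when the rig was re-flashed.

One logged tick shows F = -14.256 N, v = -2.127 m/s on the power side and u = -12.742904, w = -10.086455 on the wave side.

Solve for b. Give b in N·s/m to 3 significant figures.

b = 57.6 N·s/m

u + w = -22.829359;  u + w = √(2b)·v, so √(2b) = -22.829359/(-2.127) = 10.733126.
b = (√(2b))²/2 = 115.199994/2 = 57.599997.
(Check via u − w = 2F/√(2b): u − w = -2.656449, 2F/√(2b) = -2.656449.)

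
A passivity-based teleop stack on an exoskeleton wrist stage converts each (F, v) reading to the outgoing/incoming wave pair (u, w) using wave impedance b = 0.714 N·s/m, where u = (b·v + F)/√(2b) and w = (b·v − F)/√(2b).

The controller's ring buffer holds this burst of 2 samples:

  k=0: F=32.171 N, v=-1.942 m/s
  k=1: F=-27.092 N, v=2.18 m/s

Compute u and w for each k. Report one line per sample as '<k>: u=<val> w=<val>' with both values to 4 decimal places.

k=0: b·v=0.714×(-1.942)=-1.3866; √(2b)=1.1950; u=(-1.3866+32.171)/1.1950=25.7612, w=(-1.3866−32.171)/1.1950=-28.0819
k=1: b·v=0.714×2.18=1.5565; √(2b)=1.1950; u=(1.5565+(-27.092))/1.1950=-21.3688, w=(1.5565−(-27.092))/1.1950=23.9739

0: u=25.7612 w=-28.0819
1: u=-21.3688 w=23.9739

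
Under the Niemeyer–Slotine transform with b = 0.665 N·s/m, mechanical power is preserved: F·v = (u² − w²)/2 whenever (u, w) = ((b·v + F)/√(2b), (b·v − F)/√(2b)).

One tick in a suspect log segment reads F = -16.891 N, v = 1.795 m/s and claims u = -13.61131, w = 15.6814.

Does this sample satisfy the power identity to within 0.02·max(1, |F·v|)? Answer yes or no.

F·v = (-16.891)×1.795 = -30.3193 W.
(u² − w²)/2 = (185.2678 − 245.9063)/2 = -30.3193 W.
|Δ| = 0.0001;  2% of max(1, |F·v|) = 0.6064.

yes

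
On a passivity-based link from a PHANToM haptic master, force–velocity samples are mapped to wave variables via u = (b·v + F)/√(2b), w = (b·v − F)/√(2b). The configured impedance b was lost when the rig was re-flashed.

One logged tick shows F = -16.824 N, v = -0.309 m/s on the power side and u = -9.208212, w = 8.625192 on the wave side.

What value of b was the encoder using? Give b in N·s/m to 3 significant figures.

b = 1.78 N·s/m

u + w = -0.583020;  u + w = √(2b)·v, so √(2b) = -0.583020/(-0.309) = 1.886796.
b = (√(2b))²/2 = 3.560000/2 = 1.780000.
(Check via u − w = 2F/√(2b): u − w = -17.833404, 2F/√(2b) = -17.833405.)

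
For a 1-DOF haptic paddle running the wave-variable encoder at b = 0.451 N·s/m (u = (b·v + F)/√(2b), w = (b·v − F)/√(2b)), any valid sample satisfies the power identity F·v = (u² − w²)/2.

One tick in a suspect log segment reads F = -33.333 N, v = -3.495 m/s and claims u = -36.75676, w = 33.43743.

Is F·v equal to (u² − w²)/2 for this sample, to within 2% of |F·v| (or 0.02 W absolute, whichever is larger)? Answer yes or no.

yes

F·v = (-33.333)×(-3.495) = 116.49883 W.
(u² − w²)/2 = (1351.05941 − 1118.06173)/2 = 116.49884 W.
|Δ| = 0.00001;  2% of max(1, |F·v|) = 2.32998.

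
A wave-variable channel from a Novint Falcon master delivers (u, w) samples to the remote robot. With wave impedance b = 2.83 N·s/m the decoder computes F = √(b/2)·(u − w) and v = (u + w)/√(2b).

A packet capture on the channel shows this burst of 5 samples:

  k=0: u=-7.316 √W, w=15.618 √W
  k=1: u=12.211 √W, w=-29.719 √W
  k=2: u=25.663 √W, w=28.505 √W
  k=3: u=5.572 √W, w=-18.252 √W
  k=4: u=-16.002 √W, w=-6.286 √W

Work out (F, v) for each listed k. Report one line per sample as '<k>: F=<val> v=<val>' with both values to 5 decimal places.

0: F=-27.28086 v=3.48959
1: F=49.87732 v=-7.35916
2: F=-3.38067 v=22.76851
3: F=28.33955 v=-5.32980
4: F=-11.55755 v=-9.36835

k=0: u−w=-22.93400, u+w=8.30200; √(b/2)=1.18954, √(2b)=2.37908; F=1.18954×(-22.934)=-27.28086, v=8.30200/2.37908=3.48959
k=1: u−w=41.93000, u+w=-17.50800; √(b/2)=1.18954, √(2b)=2.37908; F=1.18954×41.93=49.87732, v=-17.50800/2.37908=-7.35916
k=2: u−w=-2.84200, u+w=54.16800; √(b/2)=1.18954, √(2b)=2.37908; F=1.18954×(-2.842)=-3.38067, v=54.16800/2.37908=22.76851
k=3: u−w=23.82400, u+w=-12.68000; √(b/2)=1.18954, √(2b)=2.37908; F=1.18954×23.824=28.33955, v=-12.68000/2.37908=-5.32980
k=4: u−w=-9.71600, u+w=-22.28800; √(b/2)=1.18954, √(2b)=2.37908; F=1.18954×(-9.716)=-11.55755, v=-22.28800/2.37908=-9.36835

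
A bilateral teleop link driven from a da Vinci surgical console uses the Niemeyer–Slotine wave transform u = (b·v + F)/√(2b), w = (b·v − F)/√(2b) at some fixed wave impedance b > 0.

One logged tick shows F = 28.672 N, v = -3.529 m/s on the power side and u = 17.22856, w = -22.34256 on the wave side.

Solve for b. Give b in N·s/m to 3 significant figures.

u + w = -5.1140;  u + w = √(2b)·v, so √(2b) = -5.1140/(-3.529) = 1.4491.
b = (√(2b))²/2 = 2.1000/2 = 1.0500.
(Check via u − w = 2F/√(2b): u − w = 39.5711, 2F/√(2b) = 39.5712.)

b = 1.05 N·s/m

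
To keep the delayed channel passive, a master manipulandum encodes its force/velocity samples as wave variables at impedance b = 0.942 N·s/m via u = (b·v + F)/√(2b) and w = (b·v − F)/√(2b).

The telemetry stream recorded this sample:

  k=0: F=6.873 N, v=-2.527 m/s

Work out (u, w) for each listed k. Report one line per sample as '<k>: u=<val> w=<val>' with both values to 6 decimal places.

0: u=3.273060 w=-6.741592

k=0: b·v=0.942×(-2.527)=-2.380434; √(2b)=1.372589; u=(-2.380434+6.873)/1.372589=3.273060, w=(-2.380434−6.873)/1.372589=-6.741592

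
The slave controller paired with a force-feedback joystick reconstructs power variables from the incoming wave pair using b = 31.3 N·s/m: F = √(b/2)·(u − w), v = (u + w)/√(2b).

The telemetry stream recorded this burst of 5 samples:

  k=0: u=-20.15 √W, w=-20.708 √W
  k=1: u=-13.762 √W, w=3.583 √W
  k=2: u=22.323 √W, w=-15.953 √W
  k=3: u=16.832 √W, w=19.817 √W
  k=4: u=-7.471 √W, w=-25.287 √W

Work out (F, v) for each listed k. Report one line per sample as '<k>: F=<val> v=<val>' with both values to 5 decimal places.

k=0: u−w=0.55800, u+w=-40.85800; √(b/2)=3.95601, √(2b)=7.91202; F=3.95601×0.558=2.20745, v=-40.85800/7.91202=-5.16404
k=1: u−w=-17.34500, u+w=-10.17900; √(b/2)=3.95601, √(2b)=7.91202; F=3.95601×(-17.345)=-68.61696, v=-10.17900/7.91202=-1.28652
k=2: u−w=38.27600, u+w=6.37000; √(b/2)=3.95601, √(2b)=7.91202; F=3.95601×38.276=151.42017, v=6.37000/7.91202=0.80510
k=3: u−w=-2.98500, u+w=36.64900; √(b/2)=3.95601, √(2b)=7.91202; F=3.95601×(-2.985)=-11.80868, v=36.64900/7.91202=4.63207
k=4: u−w=17.81600, u+w=-32.75800; √(b/2)=3.95601, √(2b)=7.91202; F=3.95601×17.816=70.48024, v=-32.75800/7.91202=-4.14028

0: F=2.20745 v=-5.16404
1: F=-68.61696 v=-1.28652
2: F=151.42017 v=0.80510
3: F=-11.80868 v=4.63207
4: F=70.48024 v=-4.14028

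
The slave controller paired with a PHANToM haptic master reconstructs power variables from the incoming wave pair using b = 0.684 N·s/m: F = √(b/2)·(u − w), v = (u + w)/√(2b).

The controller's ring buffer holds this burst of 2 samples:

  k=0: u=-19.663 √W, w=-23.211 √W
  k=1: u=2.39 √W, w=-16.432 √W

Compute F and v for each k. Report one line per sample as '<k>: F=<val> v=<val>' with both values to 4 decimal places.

k=0: u−w=3.5480, u+w=-42.8740; √(b/2)=0.5848, √(2b)=1.1696; F=0.5848×3.548=2.0749, v=-42.8740/1.1696=-36.6565
k=1: u−w=18.8220, u+w=-14.0420; √(b/2)=0.5848, √(2b)=1.1696; F=0.5848×18.822=11.0072, v=-14.0420/1.1696=-12.0057

0: F=2.0749 v=-36.6565
1: F=11.0072 v=-12.0057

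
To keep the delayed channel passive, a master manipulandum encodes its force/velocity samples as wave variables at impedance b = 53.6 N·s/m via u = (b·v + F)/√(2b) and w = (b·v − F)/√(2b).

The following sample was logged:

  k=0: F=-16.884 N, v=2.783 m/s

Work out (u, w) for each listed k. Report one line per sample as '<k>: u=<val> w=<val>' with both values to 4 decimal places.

0: u=12.7765 w=16.0379

k=0: b·v=53.6×2.783=149.1688; √(2b)=10.3537; u=(149.1688+(-16.884))/10.3537=12.7765, w=(149.1688−(-16.884))/10.3537=16.0379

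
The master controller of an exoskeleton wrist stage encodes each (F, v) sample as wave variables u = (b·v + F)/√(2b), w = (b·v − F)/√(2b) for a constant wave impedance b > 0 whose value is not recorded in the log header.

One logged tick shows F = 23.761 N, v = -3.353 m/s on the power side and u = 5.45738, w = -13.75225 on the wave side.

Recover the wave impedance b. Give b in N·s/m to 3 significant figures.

b = 3.06 N·s/m

u + w = -8.29487;  u + w = √(2b)·v, so √(2b) = -8.29487/(-3.353) = 2.47387.
b = (√(2b))²/2 = 6.12001/2 = 3.06000.
(Check via u − w = 2F/√(2b): u − w = 19.20963, 2F/√(2b) = 19.20962.)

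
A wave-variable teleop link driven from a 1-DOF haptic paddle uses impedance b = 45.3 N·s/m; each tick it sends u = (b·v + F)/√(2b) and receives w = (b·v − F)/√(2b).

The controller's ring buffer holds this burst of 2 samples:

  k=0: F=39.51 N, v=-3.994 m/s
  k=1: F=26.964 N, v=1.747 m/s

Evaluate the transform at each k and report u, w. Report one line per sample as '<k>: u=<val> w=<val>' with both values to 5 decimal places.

k=0: b·v=45.3×(-3.994)=-180.92820; √(2b)=9.51840; u=(-180.92820+39.51)/9.51840=-14.85734, w=(-180.92820−39.51)/9.51840=-23.15916
k=1: b·v=45.3×1.747=79.13910; √(2b)=9.51840; u=(79.13910+26.964)/9.51840=11.14715, w=(79.13910−26.964)/9.51840=5.48150

0: u=-14.85734 w=-23.15916
1: u=11.14715 w=5.48150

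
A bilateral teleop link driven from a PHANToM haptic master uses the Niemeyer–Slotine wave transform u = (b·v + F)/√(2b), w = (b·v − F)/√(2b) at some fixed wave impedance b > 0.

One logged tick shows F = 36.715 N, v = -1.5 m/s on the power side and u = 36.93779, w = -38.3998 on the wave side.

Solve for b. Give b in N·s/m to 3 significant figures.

b = 0.475 N·s/m

u + w = -1.4620;  u + w = √(2b)·v, so √(2b) = -1.4620/(-1.5) = 0.9747.
b = (√(2b))²/2 = 0.9500/2 = 0.4750.
(Check via u − w = 2F/√(2b): u − w = 75.3376, 2F/√(2b) = 75.3381.)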